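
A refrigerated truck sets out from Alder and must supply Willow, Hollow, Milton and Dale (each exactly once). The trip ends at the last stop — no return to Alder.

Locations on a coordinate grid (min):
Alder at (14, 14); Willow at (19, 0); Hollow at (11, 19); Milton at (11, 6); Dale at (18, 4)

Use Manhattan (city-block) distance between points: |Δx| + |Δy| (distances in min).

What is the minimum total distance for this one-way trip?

There are 4! = 24 possible orderings.
Alder - Willow - Hollow - Milton - Dale: 19+27+13+9 = 68
Alder - Willow - Hollow - Dale - Milton: 19+27+22+9 = 77
Alder - Willow - Milton - Hollow - Dale: 19+14+13+22 = 68
Alder - Willow - Milton - Dale - Hollow: 19+14+9+22 = 64
Alder - Willow - Dale - Hollow - Milton: 19+5+22+13 = 59
Alder - Willow - Dale - Milton - Hollow: 19+5+9+13 = 46
Alder - Hollow - Willow - Milton - Dale: 8+27+14+9 = 58
Alder - Hollow - Willow - Dale - Milton: 8+27+5+9 = 49
Alder - Hollow - Milton - Willow - Dale: 8+13+14+5 = 40
Alder - Hollow - Milton - Dale - Willow: 8+13+9+5 = 35
Alder - Hollow - Dale - Willow - Milton: 8+22+5+14 = 49
Alder - Hollow - Dale - Milton - Willow: 8+22+9+14 = 53
Alder - Milton - Willow - Hollow - Dale: 11+14+27+22 = 74
Alder - Milton - Willow - Dale - Hollow: 11+14+5+22 = 52
… (10 more)
The minimum is 35.
One shortest path: Alder → Hollow → Milton → Dale → Willow.

Shortest open route: 35 min.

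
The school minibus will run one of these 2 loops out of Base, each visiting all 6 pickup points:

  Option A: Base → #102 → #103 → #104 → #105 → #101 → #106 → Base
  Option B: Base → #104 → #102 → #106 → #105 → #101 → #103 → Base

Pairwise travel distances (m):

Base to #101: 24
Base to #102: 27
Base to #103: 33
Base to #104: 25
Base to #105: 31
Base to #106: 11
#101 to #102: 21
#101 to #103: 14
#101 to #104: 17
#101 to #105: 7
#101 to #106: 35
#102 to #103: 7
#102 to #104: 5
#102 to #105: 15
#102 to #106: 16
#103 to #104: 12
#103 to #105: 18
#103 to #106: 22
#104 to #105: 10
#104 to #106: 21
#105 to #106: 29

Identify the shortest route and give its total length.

Shortest is Option A, total 109 m.

Option A: 27 + 7 + 12 + 10 + 7 + 35 + 11 = 109
Option B: 25 + 5 + 16 + 29 + 7 + 14 + 33 = 129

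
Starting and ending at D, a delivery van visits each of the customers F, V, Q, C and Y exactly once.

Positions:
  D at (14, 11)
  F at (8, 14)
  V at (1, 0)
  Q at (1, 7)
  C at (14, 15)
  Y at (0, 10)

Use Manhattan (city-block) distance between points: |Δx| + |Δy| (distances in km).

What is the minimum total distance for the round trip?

D→F→V→Q→C→Y→D: 9+21+7+21+19+15 = 92
D→F→V→Q→Y→C→D: 9+21+7+4+19+4 = 64
D→F→V→C→Q→Y→D: 9+21+28+21+4+15 = 98
D→F→V→C→Y→Q→D: 9+21+28+19+4+17 = 98
D→F→V→Y→Q→C→D: 9+21+11+4+21+4 = 70
D→F→V→Y→C→Q→D: 9+21+11+19+21+17 = 98
D→F→Q→V→C→Y→D: 9+14+7+28+19+15 = 92
D→F→Q→V→Y→C→D: 9+14+7+11+19+4 = 64
D→F→Q→C→V→Y→D: 9+14+21+28+11+15 = 98
D→F→Q→C→Y→V→D: 9+14+21+19+11+24 = 98
D→F→Q→Y→V→C→D: 9+14+4+11+28+4 = 70
D→F→Q→Y→C→V→D: 9+14+4+19+28+24 = 98
D→F→C→V→Q→Y→D: 9+7+28+7+4+15 = 70
D→F→C→V→Y→Q→D: 9+7+28+11+4+17 = 76
… (46 more)
D→V→Q→Y→F→C→D: 24+7+4+12+7+4 = 58  ← best
The minimum is 58.
One optimal route: D → V → Q → Y → F → C → D (or its reverse).

58 km — the shortest possible round trip.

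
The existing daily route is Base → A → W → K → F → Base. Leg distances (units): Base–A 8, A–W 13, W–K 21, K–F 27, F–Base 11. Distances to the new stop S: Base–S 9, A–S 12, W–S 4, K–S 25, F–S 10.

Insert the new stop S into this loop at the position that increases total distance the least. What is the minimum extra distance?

Insertion cost between consecutive stops i–j is d(i,S) + d(S,j) − d(i,j):
  between Base and A: 9 + 12 − 8 = 13
  between A and W: 12 + 4 − 13 = 3
  between W and K: 4 + 25 − 21 = 8
  between K and F: 25 + 10 − 27 = 8
  between F and Base: 10 + 9 − 11 = 8
Cheapest insertion is between A and W, adding 3.
New total = 80 + 3 = 83.

Adding 3 by placing S on the A–W leg.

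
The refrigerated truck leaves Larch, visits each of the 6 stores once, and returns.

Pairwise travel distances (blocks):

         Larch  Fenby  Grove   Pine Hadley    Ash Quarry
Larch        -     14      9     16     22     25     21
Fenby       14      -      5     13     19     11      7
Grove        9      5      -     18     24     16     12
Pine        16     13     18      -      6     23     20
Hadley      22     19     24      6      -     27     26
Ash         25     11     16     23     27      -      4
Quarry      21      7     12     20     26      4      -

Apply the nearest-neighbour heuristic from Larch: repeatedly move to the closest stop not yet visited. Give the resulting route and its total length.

At Larch the remaining stops are Grove 9, Fenby 14, Pine 16, Quarry 21, Hadley 22, Ash 25; go to Grove.
At Grove the remaining stops are Fenby 5, Quarry 12, Ash 16, Pine 18, Hadley 24; go to Fenby.
At Fenby the remaining stops are Quarry 7, Ash 11, Pine 13, Hadley 19; go to Quarry.
At Quarry the remaining stops are Ash 4, Pine 20, Hadley 26; go to Ash.
At Ash the remaining stops are Pine 23, Hadley 27; go to Pine.
At Pine the remaining stops are Hadley 6; go to Hadley.
Return Hadley→Larch: 22.
Total = 9 + 5 + 7 + 4 + 23 + 6 + 22 = 76.

Total distance 76 blocks via the nearest-neighbour route Larch → Grove → Fenby → Quarry → Ash → Pine → Hadley → Larch.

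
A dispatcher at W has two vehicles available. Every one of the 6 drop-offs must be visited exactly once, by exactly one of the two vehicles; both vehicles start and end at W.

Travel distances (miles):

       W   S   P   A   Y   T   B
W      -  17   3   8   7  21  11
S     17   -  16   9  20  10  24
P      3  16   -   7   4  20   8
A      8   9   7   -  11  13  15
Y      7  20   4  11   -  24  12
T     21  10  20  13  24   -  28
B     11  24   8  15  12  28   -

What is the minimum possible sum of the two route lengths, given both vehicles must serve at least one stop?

Try each way of splitting the stops between the two vehicles (each non-empty) and, for each split, find the best tour for each vehicle:
  {S} + {P, A, Y, T, B}: 34 + 68 = 102
  {P} + {S, A, Y, T, B}: 6 + 74 = 80
  {S, P} + {A, Y, T, B}: 36 + 68 = 104
  {A} + {S, P, Y, T, B}: 16 + 74 = 90
  {S, A} + {P, Y, T, B}: 34 + 68 = 102
  {P, A} + {S, Y, T, B}: 18 + 74 = 92
  … (31 splits in total)
  {S, A, T} + {P, Y, B}: 48 + 30 = 78  ← best
Best: vehicle 1 W → S → T → A → W = 48; vehicle 2 W → P → Y → B → W = 30; combined 78.

Minimum combined distance: 78 miles.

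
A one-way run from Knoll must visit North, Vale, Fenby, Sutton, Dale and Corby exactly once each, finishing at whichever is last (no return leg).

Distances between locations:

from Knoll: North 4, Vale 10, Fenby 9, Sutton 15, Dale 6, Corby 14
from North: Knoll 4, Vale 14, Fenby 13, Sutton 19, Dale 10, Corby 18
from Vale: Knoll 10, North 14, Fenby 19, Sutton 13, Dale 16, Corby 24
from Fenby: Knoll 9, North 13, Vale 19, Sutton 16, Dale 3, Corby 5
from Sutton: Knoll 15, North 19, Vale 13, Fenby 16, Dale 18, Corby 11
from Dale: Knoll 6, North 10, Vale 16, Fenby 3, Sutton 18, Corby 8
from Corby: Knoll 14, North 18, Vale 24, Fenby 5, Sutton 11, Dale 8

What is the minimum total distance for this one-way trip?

Minimum one-way distance = 46.

There are 6! = 720 possible orderings.
Knoll - North - Vale - Fenby - Sutton - Dale - Corby: 4+14+19+16+18+8 = 79
Knoll - North - Vale - Fenby - Sutton - Corby - Dale: 4+14+19+16+11+8 = 72
Knoll - North - Vale - Fenby - Dale - Sutton - Corby: 4+14+19+3+18+11 = 69
Knoll - North - Vale - Fenby - Dale - Corby - Sutton: 4+14+19+3+8+11 = 59
Knoll - North - Vale - Fenby - Corby - Sutton - Dale: 4+14+19+5+11+18 = 71
Knoll - North - Vale - Fenby - Corby - Dale - Sutton: 4+14+19+5+8+18 = 68
Knoll - North - Vale - Sutton - Fenby - Dale - Corby: 4+14+13+16+3+8 = 58
Knoll - North - Vale - Sutton - Fenby - Corby - Dale: 4+14+13+16+5+8 = 60
… (712 more)
Knoll - North - Dale - Fenby - Corby - Sutton - Vale: 4+10+3+5+11+13 = 46  ← best
The minimum is 46.
One shortest path: Knoll → North → Dale → Fenby → Corby → Sutton → Vale.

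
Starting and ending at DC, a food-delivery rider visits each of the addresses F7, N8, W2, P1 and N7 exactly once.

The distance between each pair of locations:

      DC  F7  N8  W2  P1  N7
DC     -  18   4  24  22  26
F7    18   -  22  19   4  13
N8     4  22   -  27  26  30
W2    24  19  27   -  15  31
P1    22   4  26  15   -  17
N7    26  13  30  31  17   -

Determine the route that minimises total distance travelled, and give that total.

With 5 stops there are 5!/2 = 60 distinct round trips (a route and its reverse cost the same).
DC-F7-N8-W2-P1-N7-DC: 18+22+27+15+17+26 = 125
DC-F7-N8-W2-N7-P1-DC: 18+22+27+31+17+22 = 137
DC-F7-N8-P1-W2-N7-DC: 18+22+26+15+31+26 = 138
DC-F7-N8-P1-N7-W2-DC: 18+22+26+17+31+24 = 138
DC-F7-N8-N7-W2-P1-DC: 18+22+30+31+15+22 = 138
DC-F7-N8-N7-P1-W2-DC: 18+22+30+17+15+24 = 126
DC-F7-W2-N8-P1-N7-DC: 18+19+27+26+17+26 = 133
DC-F7-W2-N8-N7-P1-DC: 18+19+27+30+17+22 = 133
DC-F7-W2-P1-N8-N7-DC: 18+19+15+26+30+26 = 134
DC-F7-W2-P1-N7-N8-DC: 18+19+15+17+30+4 = 103
DC-F7-W2-N7-N8-P1-DC: 18+19+31+30+26+22 = 146
DC-F7-W2-N7-P1-N8-DC: 18+19+31+17+26+4 = 115
DC-F7-P1-N8-W2-N7-DC: 18+4+26+27+31+26 = 132
DC-F7-P1-N8-N7-W2-DC: 18+4+26+30+31+24 = 133
… (46 more)
DC-N8-W2-P1-F7-N7-DC: 4+27+15+4+13+26 = 89  ← best
The minimum is 89.
One optimal route: DC → N8 → W2 → P1 → F7 → N7 → DC (or its reverse).

89 — the shortest possible round trip.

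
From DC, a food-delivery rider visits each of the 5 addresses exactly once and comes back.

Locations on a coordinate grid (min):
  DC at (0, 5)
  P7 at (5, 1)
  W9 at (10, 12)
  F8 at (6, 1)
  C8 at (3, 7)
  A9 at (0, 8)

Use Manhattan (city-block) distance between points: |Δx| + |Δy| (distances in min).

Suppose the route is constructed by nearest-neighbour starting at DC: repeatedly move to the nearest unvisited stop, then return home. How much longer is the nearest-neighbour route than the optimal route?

From DC: A9=3, C8=5, P7=9, F8=10, W9=17 → choose A9 (3).
From A9: C8=4, P7=12, F8=13, W9=14 → choose C8 (4).
From C8: P7=8, F8=9, W9=12 → choose P7 (8).
From P7: F8=1, W9=16 → choose F8 (1).
From F8: W9=15 → choose W9 (15).
NN route DC → A9 → C8 → P7 → F8 → W9 → DC costs 48.
Optimal: DC → P7 → F8 → W9 → C8 → A9 → DC costs 44 (by enumerating all 60 distinct tours).
Excess = 48 − 44 = 4.

Excess over optimum: 4 min.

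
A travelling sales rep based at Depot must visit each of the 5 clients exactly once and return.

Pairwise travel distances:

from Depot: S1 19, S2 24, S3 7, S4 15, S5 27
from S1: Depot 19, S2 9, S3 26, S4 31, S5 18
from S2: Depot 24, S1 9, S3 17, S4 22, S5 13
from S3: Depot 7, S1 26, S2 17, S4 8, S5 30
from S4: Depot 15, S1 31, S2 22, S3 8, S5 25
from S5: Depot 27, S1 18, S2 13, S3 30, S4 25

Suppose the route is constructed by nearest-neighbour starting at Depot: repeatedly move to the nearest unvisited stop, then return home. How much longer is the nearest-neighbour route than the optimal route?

From Depot: S3=7, S4=15, S1=19, S2=24, S5=27 → choose S3 (7).
From S3: S4=8, S2=17, S1=26, S5=30 → choose S4 (8).
From S4: S2=22, S5=25, S1=31 → choose S2 (22).
From S2: S1=9, S5=13 → choose S1 (9).
From S1: S5=18 → choose S5 (18).
NN route Depot → S3 → S4 → S2 → S1 → S5 → Depot costs 91.
Optimal: Depot → S1 → S2 → S5 → S4 → S3 → Depot costs 81 (by enumerating all 60 distinct tours).
Excess = 91 − 81 = 10.

10 longer than the optimal tour.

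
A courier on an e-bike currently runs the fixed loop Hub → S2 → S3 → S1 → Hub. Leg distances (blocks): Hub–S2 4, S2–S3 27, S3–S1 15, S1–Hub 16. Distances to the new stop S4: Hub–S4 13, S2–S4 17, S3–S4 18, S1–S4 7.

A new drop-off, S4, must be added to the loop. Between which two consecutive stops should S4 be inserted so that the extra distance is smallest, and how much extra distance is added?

Insertion cost between consecutive stops i–j is d(i,S4) + d(S4,j) − d(i,j):
  between Hub and S2: 13 + 17 − 4 = 26
  between S2 and S3: 17 + 18 − 27 = 8
  between S3 and S1: 18 + 7 − 15 = 10
  between S1 and Hub: 7 + 13 − 16 = 4
Cheapest insertion is between S1 and Hub, adding 4.
New total = 62 + 4 = 66.

Adding 4 blocks by placing S4 on the S1–Hub leg.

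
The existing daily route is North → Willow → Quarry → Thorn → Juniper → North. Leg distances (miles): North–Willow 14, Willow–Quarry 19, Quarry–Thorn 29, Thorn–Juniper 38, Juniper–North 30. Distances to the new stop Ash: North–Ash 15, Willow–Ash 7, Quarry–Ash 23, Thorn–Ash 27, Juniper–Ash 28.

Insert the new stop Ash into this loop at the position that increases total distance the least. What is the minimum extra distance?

+8 miles — insert Ash between North and Willow.

Insertion cost between consecutive stops i–j is d(i,Ash) + d(Ash,j) − d(i,j):
  between North and Willow: 15 + 7 − 14 = 8
  between Willow and Quarry: 7 + 23 − 19 = 11
  between Quarry and Thorn: 23 + 27 − 29 = 21
  between Thorn and Juniper: 27 + 28 − 38 = 17
  between Juniper and North: 28 + 15 − 30 = 13
Cheapest insertion is between North and Willow, adding 8.
New total = 130 + 8 = 138.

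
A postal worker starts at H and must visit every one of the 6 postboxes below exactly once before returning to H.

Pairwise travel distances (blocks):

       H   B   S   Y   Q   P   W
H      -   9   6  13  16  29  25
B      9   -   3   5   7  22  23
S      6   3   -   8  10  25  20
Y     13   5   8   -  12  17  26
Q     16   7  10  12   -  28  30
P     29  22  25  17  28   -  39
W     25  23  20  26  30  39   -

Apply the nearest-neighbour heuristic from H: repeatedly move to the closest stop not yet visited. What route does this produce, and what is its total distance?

From H: distances to unvisited — S=6, B=9, Y=13, Q=16, W=25, P=29. Nearest is S (6).
From S: distances to unvisited — B=3, Y=8, Q=10, W=20, P=25. Nearest is B (3).
From B: distances to unvisited — Y=5, Q=7, P=22, W=23. Nearest is Y (5).
From Y: distances to unvisited — Q=12, P=17, W=26. Nearest is Q (12).
From Q: distances to unvisited — P=28, W=30. Nearest is P (28).
From P: distances to unvisited — W=39. Nearest is W (39).
Return W→H: 25.
Total = 6 + 3 + 5 + 12 + 28 + 39 + 25 = 118.

Nearest-neighbour total = 118 blocks; route H → S → B → Y → Q → P → W → H.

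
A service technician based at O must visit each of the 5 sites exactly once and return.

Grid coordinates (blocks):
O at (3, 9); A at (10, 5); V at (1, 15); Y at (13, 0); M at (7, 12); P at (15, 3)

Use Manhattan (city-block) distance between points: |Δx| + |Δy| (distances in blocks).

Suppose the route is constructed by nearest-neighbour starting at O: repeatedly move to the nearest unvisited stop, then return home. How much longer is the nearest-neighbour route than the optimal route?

The nearest-neighbour route is 8 blocks longer than optimal.

From O: M=7, V=8, A=11, P=18, Y=19 → choose M (7).
From M: V=9, A=10, P=17, Y=18 → choose V (9).
From V: A=19, P=26, Y=27 → choose A (19).
From A: P=7, Y=8 → choose P (7).
From P: Y=5 → choose Y (5).
NN route O → M → V → A → P → Y → O costs 66.
Optimal: O → A → Y → P → M → V → O costs 58 (by enumerating all 60 distinct tours).
Excess = 66 − 58 = 8.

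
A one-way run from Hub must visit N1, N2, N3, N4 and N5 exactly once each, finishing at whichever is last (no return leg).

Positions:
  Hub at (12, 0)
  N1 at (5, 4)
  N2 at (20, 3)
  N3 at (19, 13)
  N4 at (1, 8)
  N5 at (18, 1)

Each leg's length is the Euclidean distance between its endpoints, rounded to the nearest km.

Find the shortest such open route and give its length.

There are 5! = 120 possible orderings.
Hub → N1 → N2 → N3 → N4 → N5: 8+15+10+19+18 = 70
Hub → N1 → N2 → N3 → N5 → N4: 8+15+10+12+18 = 63
Hub → N1 → N2 → N4 → N3 → N5: 8+15+20+19+12 = 74
Hub → N1 → N2 → N4 → N5 → N3: 8+15+20+18+12 = 73
Hub → N1 → N2 → N5 → N3 → N4: 8+15+3+12+19 = 57
Hub → N1 → N2 → N5 → N4 → N3: 8+15+3+18+19 = 63
Hub → N1 → N3 → N2 → N4 → N5: 8+17+10+20+18 = 73
Hub → N1 → N3 → N2 → N5 → N4: 8+17+10+3+18 = 56
Hub → N1 → N3 → N4 → N2 → N5: 8+17+19+20+3 = 67
Hub → N1 → N3 → N4 → N5 → N2: 8+17+19+18+3 = 65
Hub → N1 → N3 → N5 → N2 → N4: 8+17+12+3+20 = 60
Hub → N1 → N3 → N5 → N4 → N2: 8+17+12+18+20 = 75
Hub → N1 → N4 → N2 → N3 → N5: 8+6+20+10+12 = 56
Hub → N1 → N4 → N2 → N5 → N3: 8+6+20+3+12 = 49
… (106 more)
Hub → N5 → N2 → N3 → N1 → N4: 6+3+10+17+6 = 42  ← best
The minimum is 42.
One shortest path: Hub → N5 → N2 → N3 → N1 → N4.

Minimum one-way distance = 42 km.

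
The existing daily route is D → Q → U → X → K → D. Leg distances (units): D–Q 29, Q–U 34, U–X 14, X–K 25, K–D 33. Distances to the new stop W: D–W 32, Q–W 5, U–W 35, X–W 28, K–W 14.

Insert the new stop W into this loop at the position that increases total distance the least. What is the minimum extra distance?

Minimum extra distance: 6, inserting W between Q and U.

Insertion cost between consecutive stops i–j is d(i,W) + d(W,j) − d(i,j):
  between D and Q: 32 + 5 − 29 = 8
  between Q and U: 5 + 35 − 34 = 6
  between U and X: 35 + 28 − 14 = 49
  between X and K: 28 + 14 − 25 = 17
  between K and D: 14 + 32 − 33 = 13
Cheapest insertion is between Q and U, adding 6.
New total = 135 + 6 = 141.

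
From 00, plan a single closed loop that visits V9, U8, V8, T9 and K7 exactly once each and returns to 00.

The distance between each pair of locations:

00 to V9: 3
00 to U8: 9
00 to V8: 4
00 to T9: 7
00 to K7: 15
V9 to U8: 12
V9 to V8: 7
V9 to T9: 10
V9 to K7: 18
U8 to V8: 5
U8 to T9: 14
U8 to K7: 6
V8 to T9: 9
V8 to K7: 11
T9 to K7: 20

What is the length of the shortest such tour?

48 — the shortest possible round trip.

There are 60 distinct closed tours to check (reversals are equivalent).
00 → V9 → U8 → V8 → T9 → K7 → 00: 3+12+5+9+20+15 = 64
00 → V9 → U8 → V8 → K7 → T9 → 00: 3+12+5+11+20+7 = 58
00 → V9 → U8 → T9 → V8 → K7 → 00: 3+12+14+9+11+15 = 64
00 → V9 → U8 → T9 → K7 → V8 → 00: 3+12+14+20+11+4 = 64
00 → V9 → U8 → K7 → V8 → T9 → 00: 3+12+6+11+9+7 = 48
00 → V9 → U8 → K7 → T9 → V8 → 00: 3+12+6+20+9+4 = 54
00 → V9 → V8 → U8 → T9 → K7 → 00: 3+7+5+14+20+15 = 64
00 → V9 → V8 → U8 → K7 → T9 → 00: 3+7+5+6+20+7 = 48
00 → V9 → V8 → T9 → U8 → K7 → 00: 3+7+9+14+6+15 = 54
00 → V9 → V8 → T9 → K7 → U8 → 00: 3+7+9+20+6+9 = 54
00 → V9 → V8 → K7 → U8 → T9 → 00: 3+7+11+6+14+7 = 48
00 → V9 → V8 → K7 → T9 → U8 → 00: 3+7+11+20+14+9 = 64
00 → V9 → T9 → U8 → V8 → K7 → 00: 3+10+14+5+11+15 = 58
00 → V9 → T9 → U8 → K7 → V8 → 00: 3+10+14+6+11+4 = 48
… (46 more)
The minimum is 48.
One optimal route: 00 → V9 → U8 → K7 → V8 → T9 → 00 (or its reverse).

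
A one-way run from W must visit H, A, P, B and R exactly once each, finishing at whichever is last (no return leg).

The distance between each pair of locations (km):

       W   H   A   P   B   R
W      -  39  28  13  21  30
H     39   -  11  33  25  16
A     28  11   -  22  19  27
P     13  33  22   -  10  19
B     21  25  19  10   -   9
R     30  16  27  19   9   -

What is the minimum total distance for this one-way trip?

There are 5! = 120 possible orderings.
W - H - A - P - B - R: 39+11+22+10+9 = 91
W - H - A - P - R - B: 39+11+22+19+9 = 100
W - H - A - B - P - R: 39+11+19+10+19 = 98
W - H - A - B - R - P: 39+11+19+9+19 = 97
W - H - A - R - P - B: 39+11+27+19+10 = 106
W - H - A - R - B - P: 39+11+27+9+10 = 96
W - H - P - A - B - R: 39+33+22+19+9 = 122
W - H - P - A - R - B: 39+33+22+27+9 = 130
W - H - P - B - A - R: 39+33+10+19+27 = 128
W - H - P - B - R - A: 39+33+10+9+27 = 118
W - H - P - R - A - B: 39+33+19+27+19 = 137
W - H - P - R - B - A: 39+33+19+9+19 = 119
W - H - B - A - P - R: 39+25+19+22+19 = 124
W - H - B - A - R - P: 39+25+19+27+19 = 129
… (106 more)
W - P - B - R - H - A: 13+10+9+16+11 = 59  ← best
The minimum is 59.
One shortest path: W → P → B → R → H → A.

Minimum one-way distance = 59 km.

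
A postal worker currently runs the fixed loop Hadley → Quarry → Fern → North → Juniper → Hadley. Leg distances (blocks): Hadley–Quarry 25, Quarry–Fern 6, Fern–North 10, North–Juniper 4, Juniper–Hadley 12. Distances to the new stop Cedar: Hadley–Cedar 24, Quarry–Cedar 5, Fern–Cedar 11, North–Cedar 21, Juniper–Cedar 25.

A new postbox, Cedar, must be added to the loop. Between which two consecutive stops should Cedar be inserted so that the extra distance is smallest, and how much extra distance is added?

+4 blocks — insert Cedar between Hadley and Quarry.

Insertion cost between consecutive stops i–j is d(i,Cedar) + d(Cedar,j) − d(i,j):
  between Hadley and Quarry: 24 + 5 − 25 = 4
  between Quarry and Fern: 5 + 11 − 6 = 10
  between Fern and North: 11 + 21 − 10 = 22
  between North and Juniper: 21 + 25 − 4 = 42
  between Juniper and Hadley: 25 + 24 − 12 = 37
Cheapest insertion is between Hadley and Quarry, adding 4.
New total = 57 + 4 = 61.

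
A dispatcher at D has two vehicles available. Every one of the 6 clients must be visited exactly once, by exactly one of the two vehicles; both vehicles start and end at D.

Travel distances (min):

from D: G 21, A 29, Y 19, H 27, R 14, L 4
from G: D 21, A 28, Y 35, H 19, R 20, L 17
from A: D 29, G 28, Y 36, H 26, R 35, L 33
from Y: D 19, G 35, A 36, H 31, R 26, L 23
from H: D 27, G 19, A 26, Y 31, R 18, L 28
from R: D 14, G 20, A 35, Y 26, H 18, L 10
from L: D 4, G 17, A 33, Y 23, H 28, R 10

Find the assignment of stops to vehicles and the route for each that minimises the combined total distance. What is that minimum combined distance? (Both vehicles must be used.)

Minimum combined distance: 142 min.

Check every non-empty split of the stops between the two vehicles; for each half take its own optimal tour:
  {G} + {A, Y, H, R, L}: 42 + 113 = 155
  {A} + {G, Y, H, R, L}: 58 + 103 = 161
  {G, A} + {Y, H, R, L}: 78 + 82 = 160
  {Y} + {G, A, H, R, L}: 38 + 107 = 145
  {G, Y} + {A, H, R, L}: 75 + 87 = 162
  {A, Y} + {G, H, R, L}: 84 + 72 = 156
  … (31 splits in total)
  {G, A, Y, H, R} + {L}: 134 + 8 = 142  ← best
Best: vehicle 1 D → Y → A → G → H → R → D = 134; vehicle 2 D → L → D = 8; combined 142.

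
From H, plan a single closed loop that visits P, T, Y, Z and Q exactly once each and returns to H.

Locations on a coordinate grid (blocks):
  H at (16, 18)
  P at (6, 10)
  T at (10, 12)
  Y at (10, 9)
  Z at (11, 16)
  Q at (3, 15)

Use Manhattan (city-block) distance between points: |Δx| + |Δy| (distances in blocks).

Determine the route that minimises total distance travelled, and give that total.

H → P → T → Y → Z → Q → H: 18+6+3+8+9+16 = 60
H → P → T → Y → Q → Z → H: 18+6+3+13+9+7 = 56
H → P → T → Z → Y → Q → H: 18+6+5+8+13+16 = 66
H → P → T → Z → Q → Y → H: 18+6+5+9+13+15 = 66
H → P → T → Q → Y → Z → H: 18+6+10+13+8+7 = 62
H → P → T → Q → Z → Y → H: 18+6+10+9+8+15 = 66
H → P → Y → T → Z → Q → H: 18+5+3+5+9+16 = 56
H → P → Y → T → Q → Z → H: 18+5+3+10+9+7 = 52
H → P → Y → Z → T → Q → H: 18+5+8+5+10+16 = 62
H → P → Y → Z → Q → T → H: 18+5+8+9+10+12 = 62
H → P → Y → Q → T → Z → H: 18+5+13+10+5+7 = 58
H → P → Y → Q → Z → T → H: 18+5+13+9+5+12 = 62
H → P → Z → T → Y → Q → H: 18+11+5+3+13+16 = 66
H → P → Z → T → Q → Y → H: 18+11+5+10+13+15 = 72
… (46 more)
H → T → Y → P → Q → Z → H: 12+3+5+8+9+7 = 44  ← best
The minimum is 44.
One optimal route: H → T → Y → P → Q → Z → H (or its reverse).

44 blocks — the shortest possible round trip.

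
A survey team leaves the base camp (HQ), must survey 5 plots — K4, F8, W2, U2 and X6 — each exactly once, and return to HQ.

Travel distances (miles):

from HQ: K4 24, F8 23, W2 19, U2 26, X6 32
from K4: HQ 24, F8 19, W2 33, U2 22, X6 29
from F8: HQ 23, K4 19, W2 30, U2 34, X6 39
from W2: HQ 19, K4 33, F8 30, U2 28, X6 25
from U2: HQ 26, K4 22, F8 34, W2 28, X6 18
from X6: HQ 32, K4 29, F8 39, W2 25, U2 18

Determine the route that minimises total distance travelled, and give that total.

126 miles — the shortest possible round trip.

With 5 stops there are 5!/2 = 60 distinct round trips (a route and its reverse cost the same).
HQ-K4-F8-W2-U2-X6-HQ: 24+19+30+28+18+32 = 151
HQ-K4-F8-W2-X6-U2-HQ: 24+19+30+25+18+26 = 142
HQ-K4-F8-U2-W2-X6-HQ: 24+19+34+28+25+32 = 162
HQ-K4-F8-U2-X6-W2-HQ: 24+19+34+18+25+19 = 139
HQ-K4-F8-X6-W2-U2-HQ: 24+19+39+25+28+26 = 161
HQ-K4-F8-X6-U2-W2-HQ: 24+19+39+18+28+19 = 147
HQ-K4-W2-F8-U2-X6-HQ: 24+33+30+34+18+32 = 171
HQ-K4-W2-F8-X6-U2-HQ: 24+33+30+39+18+26 = 170
HQ-K4-W2-U2-F8-X6-HQ: 24+33+28+34+39+32 = 190
HQ-K4-W2-U2-X6-F8-HQ: 24+33+28+18+39+23 = 165
HQ-K4-W2-X6-F8-U2-HQ: 24+33+25+39+34+26 = 181
HQ-K4-W2-X6-U2-F8-HQ: 24+33+25+18+34+23 = 157
HQ-K4-U2-F8-W2-X6-HQ: 24+22+34+30+25+32 = 167
HQ-K4-U2-F8-X6-W2-HQ: 24+22+34+39+25+19 = 163
… (46 more)
HQ-F8-K4-U2-X6-W2-HQ: 23+19+22+18+25+19 = 126  ← best
The minimum is 126.
One optimal route: HQ → F8 → K4 → U2 → X6 → W2 → HQ (or its reverse).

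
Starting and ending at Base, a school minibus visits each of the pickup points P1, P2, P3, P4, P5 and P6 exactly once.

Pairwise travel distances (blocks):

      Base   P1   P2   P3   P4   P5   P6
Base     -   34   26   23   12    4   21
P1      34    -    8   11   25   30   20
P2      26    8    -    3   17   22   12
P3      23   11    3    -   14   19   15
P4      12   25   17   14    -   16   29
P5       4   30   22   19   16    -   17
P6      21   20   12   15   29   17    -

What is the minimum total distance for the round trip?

78 blocks — the shortest possible round trip.

There are 360 distinct closed tours to check (reversals are equivalent).
Base→P1→P2→P3→P4→P5→P6→Base: 34+8+3+14+16+17+21 = 113
Base→P1→P2→P3→P4→P6→P5→Base: 34+8+3+14+29+17+4 = 109
Base→P1→P2→P3→P5→P4→P6→Base: 34+8+3+19+16+29+21 = 130
Base→P1→P2→P3→P5→P6→P4→Base: 34+8+3+19+17+29+12 = 122
Base→P1→P2→P3→P6→P4→P5→Base: 34+8+3+15+29+16+4 = 109
Base→P1→P2→P3→P6→P5→P4→Base: 34+8+3+15+17+16+12 = 105
Base→P1→P2→P4→P3→P5→P6→Base: 34+8+17+14+19+17+21 = 130
Base→P1→P2→P4→P3→P6→P5→Base: 34+8+17+14+15+17+4 = 109
… (352 more)
Base→P4→P3→P1→P2→P6→P5→Base: 12+14+11+8+12+17+4 = 78  ← best
The minimum is 78.
One optimal route: Base → P4 → P3 → P1 → P2 → P6 → P5 → Base (or its reverse).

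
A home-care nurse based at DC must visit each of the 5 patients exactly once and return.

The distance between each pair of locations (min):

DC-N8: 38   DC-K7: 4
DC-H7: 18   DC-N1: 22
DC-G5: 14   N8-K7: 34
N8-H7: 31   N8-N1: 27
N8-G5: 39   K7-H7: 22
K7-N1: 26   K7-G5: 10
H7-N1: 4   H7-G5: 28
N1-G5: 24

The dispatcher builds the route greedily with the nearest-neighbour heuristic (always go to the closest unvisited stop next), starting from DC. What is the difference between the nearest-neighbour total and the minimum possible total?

DC: K7=4, G5=14, H7=18, N1=22, N8=38 ⇒ K7
K7: G5=10, H7=22, N1=26, N8=34 ⇒ G5
G5: N1=24, H7=28, N8=39 ⇒ N1
N1: H7=4, N8=27 ⇒ H7
H7: N8=31 ⇒ N8
NN route DC → K7 → G5 → N1 → H7 → N8 → DC costs 111.
Optimal: DC → K7 → G5 → N8 → N1 → H7 → DC costs 102 (by enumerating all 60 distinct tours).
Excess = 111 − 102 = 9.

Excess over optimum: 9 min.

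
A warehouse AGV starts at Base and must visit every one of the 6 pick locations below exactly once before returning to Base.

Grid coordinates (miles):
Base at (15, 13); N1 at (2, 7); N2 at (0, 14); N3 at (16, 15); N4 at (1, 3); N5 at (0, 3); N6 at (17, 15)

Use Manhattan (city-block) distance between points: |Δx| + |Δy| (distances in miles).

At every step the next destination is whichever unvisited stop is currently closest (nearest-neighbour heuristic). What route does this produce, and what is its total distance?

62 miles along Base → N3 → N6 → N2 → N1 → N4 → N5 → Base.

Base → [N3:3 / N6:4 / N2:16 / N1:19 / N4:24 / N5:25] → N3 (3)
N3 → [N6:1 / N2:17 / N1:22 / N4:27 / N5:28] → N6 (1)
N6 → [N2:18 / N1:23 / N4:28 / N5:29] → N2 (18)
N2 → [N1:9 / N5:11 / N4:12] → N1 (9)
N1 → [N4:5 / N5:6] → N4 (5)
N4 → [N5:1] → N5 (1)
Return N5→Base: 25.
Total = 3 + 1 + 18 + 9 + 5 + 1 + 25 = 62.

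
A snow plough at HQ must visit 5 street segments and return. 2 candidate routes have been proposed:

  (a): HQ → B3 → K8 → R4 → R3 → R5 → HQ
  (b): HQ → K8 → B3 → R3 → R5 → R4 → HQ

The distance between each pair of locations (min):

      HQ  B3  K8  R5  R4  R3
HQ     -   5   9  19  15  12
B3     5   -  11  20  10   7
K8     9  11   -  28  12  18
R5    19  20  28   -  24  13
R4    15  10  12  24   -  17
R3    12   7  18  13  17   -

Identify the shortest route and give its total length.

77 min — (a) is the shortest.

(a): 5 + 11 + 12 + 17 + 13 + 19 = 77
(b): 9 + 11 + 7 + 13 + 24 + 15 = 79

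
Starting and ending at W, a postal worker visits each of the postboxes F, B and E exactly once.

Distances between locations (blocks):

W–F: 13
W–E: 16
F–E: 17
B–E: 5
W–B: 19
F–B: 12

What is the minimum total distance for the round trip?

There are 3 distinct closed tours to check (reversals are equivalent).
W - F - B - E - W: 13+12+5+16 = 46
W - F - E - B - W: 13+17+5+19 = 54
W - B - F - E - W: 19+12+17+16 = 64
The minimum is 46.
One optimal route: W → F → B → E → W (or its reverse).

Minimum total distance: 46 blocks.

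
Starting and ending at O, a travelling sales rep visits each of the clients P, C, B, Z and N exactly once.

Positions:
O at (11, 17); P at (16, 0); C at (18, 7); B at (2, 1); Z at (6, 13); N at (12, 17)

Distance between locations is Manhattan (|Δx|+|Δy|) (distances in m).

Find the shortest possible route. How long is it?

Minimum total distance: 66 m.

O-P-C-B-Z-N-O: 22+9+22+16+10+1 = 80
O-P-C-B-N-Z-O: 22+9+22+26+10+9 = 98
O-P-C-Z-B-N-O: 22+9+18+16+26+1 = 92
O-P-C-Z-N-B-O: 22+9+18+10+26+25 = 110
O-P-C-N-B-Z-O: 22+9+16+26+16+9 = 98
O-P-C-N-Z-B-O: 22+9+16+10+16+25 = 98
O-P-B-C-Z-N-O: 22+15+22+18+10+1 = 88
O-P-B-C-N-Z-O: 22+15+22+16+10+9 = 94
O-P-B-Z-C-N-O: 22+15+16+18+16+1 = 88
O-P-B-Z-N-C-O: 22+15+16+10+16+17 = 96
O-P-B-N-C-Z-O: 22+15+26+16+18+9 = 106
O-P-B-N-Z-C-O: 22+15+26+10+18+17 = 108
O-P-Z-C-B-N-O: 22+23+18+22+26+1 = 112
O-P-Z-C-N-B-O: 22+23+18+16+26+25 = 130
… (46 more)
O-Z-B-P-C-N-O: 9+16+15+9+16+1 = 66  ← best
The minimum is 66.
One optimal route: O → Z → B → P → C → N → O (or its reverse).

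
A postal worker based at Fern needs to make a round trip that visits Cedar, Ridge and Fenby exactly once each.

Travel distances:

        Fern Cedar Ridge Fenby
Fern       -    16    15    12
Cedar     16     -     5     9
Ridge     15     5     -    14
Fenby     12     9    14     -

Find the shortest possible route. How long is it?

Fern → Cedar → Ridge → Fenby → Fern: 16+5+14+12 = 47
Fern → Cedar → Fenby → Ridge → Fern: 16+9+14+15 = 54
Fern → Ridge → Cedar → Fenby → Fern: 15+5+9+12 = 41
The minimum is 41.
One optimal route: Fern → Ridge → Cedar → Fenby → Fern (or its reverse).

41 — the shortest possible round trip.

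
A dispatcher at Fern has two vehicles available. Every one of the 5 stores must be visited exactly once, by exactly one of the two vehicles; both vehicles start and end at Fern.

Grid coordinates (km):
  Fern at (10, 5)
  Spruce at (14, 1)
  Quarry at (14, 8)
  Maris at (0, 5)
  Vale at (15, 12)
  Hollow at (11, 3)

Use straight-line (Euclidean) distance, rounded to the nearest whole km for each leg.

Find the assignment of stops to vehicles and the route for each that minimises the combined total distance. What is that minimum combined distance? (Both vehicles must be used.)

Minimum combined distance: 46 km.

There are 2^4 − 1 = 15 ways to divide the 5 stops into two non-empty groups. For each, the best each vehicle can do is its own shortest tour through its group:
  {Spruce} + {Quarry, Maris, Vale, Hollow}: 12 + 39 = 51
  {Quarry} + {Spruce, Maris, Vale, Hollow}: 10 + 44 = 54
  {Spruce, Quarry} + {Maris, Vale, Hollow}: 18 + 39 = 57
  {Maris} + {Spruce, Quarry, Vale, Hollow}: 20 + 26 = 46
  {Spruce, Maris} + {Quarry, Vale, Hollow}: 31 + 21 = 52
  {Quarry, Maris} + {Spruce, Vale, Hollow}: 29 + 26 = 55
  … (15 splits in total)
Best: vehicle 1 Fern → Maris → Fern = 20; vehicle 2 Fern → Quarry → Vale → Spruce → Hollow → Fern = 26; combined 46.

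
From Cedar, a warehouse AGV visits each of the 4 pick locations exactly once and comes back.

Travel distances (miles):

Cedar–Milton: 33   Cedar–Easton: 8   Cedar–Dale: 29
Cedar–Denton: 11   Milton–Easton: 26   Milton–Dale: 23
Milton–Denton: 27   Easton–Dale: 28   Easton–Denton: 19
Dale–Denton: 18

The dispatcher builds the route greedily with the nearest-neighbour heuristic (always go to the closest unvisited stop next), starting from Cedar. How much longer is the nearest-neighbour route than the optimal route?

Cedar: Easton=8, Denton=11, Dale=29, Milton=33 ⇒ Easton
Easton: Denton=19, Milton=26, Dale=28 ⇒ Denton
Denton: Dale=18, Milton=27 ⇒ Dale
Dale: Milton=23 ⇒ Milton
NN route Cedar → Easton → Denton → Dale → Milton → Cedar costs 101.
Optimal: Cedar → Easton → Milton → Dale → Denton → Cedar costs 86 (by enumerating all 12 distinct tours).
Excess = 101 − 86 = 15.

The nearest-neighbour route is 15 miles longer than optimal.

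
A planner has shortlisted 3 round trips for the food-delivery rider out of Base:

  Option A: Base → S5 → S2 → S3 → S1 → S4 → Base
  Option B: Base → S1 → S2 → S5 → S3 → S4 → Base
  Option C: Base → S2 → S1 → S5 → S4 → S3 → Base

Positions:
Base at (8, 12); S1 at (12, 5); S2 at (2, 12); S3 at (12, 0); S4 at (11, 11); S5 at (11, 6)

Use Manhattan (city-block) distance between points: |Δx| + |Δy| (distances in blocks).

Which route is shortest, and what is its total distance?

Shortest is Option C, total 58 blocks.

Option A: 9 + 15 + 22 + 5 + 7 + 4 = 62
Option B: 11 + 17 + 15 + 7 + 12 + 4 = 66
Option C: 6 + 17 + 2 + 5 + 12 + 16 = 58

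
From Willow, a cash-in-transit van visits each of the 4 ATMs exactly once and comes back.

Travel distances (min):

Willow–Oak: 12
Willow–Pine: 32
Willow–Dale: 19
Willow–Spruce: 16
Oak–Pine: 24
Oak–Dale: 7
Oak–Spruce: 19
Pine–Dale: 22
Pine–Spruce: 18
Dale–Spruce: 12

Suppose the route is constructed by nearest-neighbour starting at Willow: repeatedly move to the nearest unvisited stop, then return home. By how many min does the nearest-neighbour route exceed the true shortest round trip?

6 min longer than the optimal tour.

Willow: Oak=12, Spruce=16, Dale=19, Pine=32 ⇒ Oak
Oak: Dale=7, Spruce=19, Pine=24 ⇒ Dale
Dale: Spruce=12, Pine=22 ⇒ Spruce
Spruce: Pine=18 ⇒ Pine
NN route Willow → Oak → Dale → Spruce → Pine → Willow costs 81.
Optimal: Willow → Oak → Dale → Pine → Spruce → Willow costs 75 (by enumerating all 12 distinct tours).
Excess = 81 − 75 = 6.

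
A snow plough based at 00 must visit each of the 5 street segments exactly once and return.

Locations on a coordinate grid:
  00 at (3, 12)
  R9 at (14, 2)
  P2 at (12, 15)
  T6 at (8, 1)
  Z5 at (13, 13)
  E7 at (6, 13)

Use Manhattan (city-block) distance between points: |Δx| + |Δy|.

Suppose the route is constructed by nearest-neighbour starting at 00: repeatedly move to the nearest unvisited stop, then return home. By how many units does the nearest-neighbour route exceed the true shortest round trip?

From 00: E7=4, Z5=11, P2=12, T6=16, R9=21 → choose E7 (4).
From E7: Z5=7, P2=8, T6=14, R9=19 → choose Z5 (7).
From Z5: P2=3, R9=12, T6=17 → choose P2 (3).
From P2: R9=15, T6=18 → choose R9 (15).
From R9: T6=7 → choose T6 (7).
NN route 00 → E7 → Z5 → P2 → R9 → T6 → 00 costs 52.
Optimal: 00 → T6 → R9 → Z5 → P2 → E7 → 00 costs 50 (by enumerating all 60 distinct tours).
Excess = 52 − 50 = 2.

2 longer than the optimal tour.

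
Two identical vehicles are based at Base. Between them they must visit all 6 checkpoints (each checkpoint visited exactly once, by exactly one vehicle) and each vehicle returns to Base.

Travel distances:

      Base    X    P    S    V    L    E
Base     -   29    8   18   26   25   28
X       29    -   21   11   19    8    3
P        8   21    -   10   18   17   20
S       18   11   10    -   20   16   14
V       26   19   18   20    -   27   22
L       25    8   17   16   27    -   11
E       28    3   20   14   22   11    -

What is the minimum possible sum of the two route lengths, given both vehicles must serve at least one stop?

109 — the smallest possible combined total.

There are 2^5 − 1 = 31 ways to divide the 6 stops into two non-empty groups. For each, the best each vehicle can do is its own shortest tour through its group:
  {X} + {P, S, V, L, E}: 58 + 93 = 151
  {P} + {X, S, V, L, E}: 16 + 93 = 109
  {X, P} + {S, V, L, E}: 58 + 93 = 151
  {S} + {X, P, V, L, E}: 36 + 84 = 120
  {X, S} + {P, V, L, E}: 58 + 84 = 142
  {P, S} + {X, V, L, E}: 36 + 84 = 120
  … (31 splits in total)
Best: vehicle 1 Base → P → Base = 16; vehicle 2 Base → S → L → X → E → V → Base = 93; combined 109.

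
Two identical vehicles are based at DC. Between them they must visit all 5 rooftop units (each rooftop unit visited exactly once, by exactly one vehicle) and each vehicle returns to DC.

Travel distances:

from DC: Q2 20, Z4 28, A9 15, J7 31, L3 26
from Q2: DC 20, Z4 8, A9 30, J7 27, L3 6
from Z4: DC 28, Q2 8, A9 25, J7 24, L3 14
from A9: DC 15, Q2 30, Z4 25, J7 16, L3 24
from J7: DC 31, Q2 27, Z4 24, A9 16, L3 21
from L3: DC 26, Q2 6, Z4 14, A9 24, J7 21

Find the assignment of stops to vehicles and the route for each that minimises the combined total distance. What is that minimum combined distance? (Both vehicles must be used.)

Try each way of splitting the stops between the two vehicles (each non-empty) and, for each split, find the best tour for each vehicle:
  {Q2} + {Z4, A9, J7, L3}: 40 + 94 = 134
  {Z4} + {Q2, A9, J7, L3}: 56 + 78 = 134
  {Q2, Z4} + {A9, J7, L3}: 56 + 78 = 134
  {A9} + {Q2, Z4, J7, L3}: 30 + 94 = 124
  {Q2, A9} + {Z4, J7, L3}: 65 + 94 = 159
  {Z4, A9} + {Q2, J7, L3}: 68 + 78 = 146
  … (15 splits in total)
Best: vehicle 1 DC → A9 → DC = 30; vehicle 2 DC → Q2 → Z4 → L3 → J7 → DC = 94; combined 124.

Minimum combined distance: 124.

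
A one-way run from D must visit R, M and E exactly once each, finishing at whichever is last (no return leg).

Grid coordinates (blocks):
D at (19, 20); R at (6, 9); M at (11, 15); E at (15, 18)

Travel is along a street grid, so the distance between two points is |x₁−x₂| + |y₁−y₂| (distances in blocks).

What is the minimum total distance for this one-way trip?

There are 3! = 6 possible orderings.
D - R - M - E: 24+11+7 = 42
D - R - E - M: 24+18+7 = 49
D - M - R - E: 13+11+18 = 42
D - M - E - R: 13+7+18 = 38
D - E - R - M: 6+18+11 = 35
D - E - M - R: 6+7+11 = 24
The minimum is 24.
One shortest path: D → E → M → R.

Shortest open route: 24 blocks.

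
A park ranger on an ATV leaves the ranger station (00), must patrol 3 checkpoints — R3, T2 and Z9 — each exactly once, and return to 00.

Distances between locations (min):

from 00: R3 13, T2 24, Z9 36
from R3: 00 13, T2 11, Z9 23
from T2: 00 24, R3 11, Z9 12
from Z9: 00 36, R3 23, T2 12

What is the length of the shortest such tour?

With 3 stops there are 3!/2 = 3 distinct round trips (a route and its reverse cost the same).
00 - R3 - T2 - Z9 - 00: 13+11+12+36 = 72
00 - R3 - Z9 - T2 - 00: 13+23+12+24 = 72
00 - T2 - R3 - Z9 - 00: 24+11+23+36 = 94
The minimum is 72.
One optimal route: 00 → R3 → T2 → Z9 → 00 (or its reverse).

Shortest round trip = 72 min.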